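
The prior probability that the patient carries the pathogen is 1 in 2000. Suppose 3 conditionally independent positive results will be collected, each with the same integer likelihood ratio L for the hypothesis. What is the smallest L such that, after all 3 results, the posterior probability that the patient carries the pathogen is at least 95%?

34

Prior odds = 0.0005/0.9995 = 1/1999.
Target odds = 0.95/0.05 = 19.
Need L³ ≥ 19 ÷ (1/1999) = 37981.
33³ = 35937 < 37981 ≤ 39304 = 34³, so L = 34.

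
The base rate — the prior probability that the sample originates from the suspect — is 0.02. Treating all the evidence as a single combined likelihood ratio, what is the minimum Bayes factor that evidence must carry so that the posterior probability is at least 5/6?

Prior odds = 0.02/0.98 = 1/49.
Target odds = (5/6)/(1/6) = 5.
Required Bayes factor = 5 ÷ (1/49) = 245.

245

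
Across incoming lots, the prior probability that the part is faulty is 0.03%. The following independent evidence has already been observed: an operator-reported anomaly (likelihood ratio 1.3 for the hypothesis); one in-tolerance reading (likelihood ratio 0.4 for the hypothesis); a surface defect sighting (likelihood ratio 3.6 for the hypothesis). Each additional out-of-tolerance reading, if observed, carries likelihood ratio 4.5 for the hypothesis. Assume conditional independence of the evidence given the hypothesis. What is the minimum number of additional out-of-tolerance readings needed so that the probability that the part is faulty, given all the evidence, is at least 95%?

7

Prior odds = 0.0003/0.9997 = 3/9997.
Combined Bayes factor of the evidence already in hand = 1.3 × 0.4 × 3.6 = 1.872.
Odds after that evidence = (3/9997) × 1.872 = 54/96125.
Target odds = 0.95/0.05 = 19.
Need 4.5ⁿ ≥ 19 ÷ (54/96125) = 1826375/54.
4.5⁶ = 8303.765625 falls short of 1826375/54 but 4.5⁷ = 4782969/128 reaches it, so n = 7.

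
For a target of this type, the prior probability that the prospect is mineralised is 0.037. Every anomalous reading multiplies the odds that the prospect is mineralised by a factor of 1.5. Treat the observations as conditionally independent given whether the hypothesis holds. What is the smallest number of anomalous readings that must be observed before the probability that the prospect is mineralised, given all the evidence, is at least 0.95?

Prior odds: 0.037 ÷ 0.963 = 37/963.
Likelihood ratio per anomalous reading = 1.5.
Target odds: 0.95 ÷ 0.05 = 19.
Require 1.5ⁿ ≥ 19 ÷ (37/963) = 18297/37.
1.5¹⁵ = 14348907/32768 falls short of 18297/37 but 1.5¹⁶ = 43046721/65536 reaches it, so n = 16.

16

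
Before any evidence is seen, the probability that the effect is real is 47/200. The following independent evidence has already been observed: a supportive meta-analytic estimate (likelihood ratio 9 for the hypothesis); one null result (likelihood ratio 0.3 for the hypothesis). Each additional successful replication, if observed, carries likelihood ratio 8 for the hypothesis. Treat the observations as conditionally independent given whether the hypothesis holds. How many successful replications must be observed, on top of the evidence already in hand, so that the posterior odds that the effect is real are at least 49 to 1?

2

Prior odds = 0.235/0.765 = 47/153.
Combined Bayes factor of the evidence already in hand = 9 × 0.3 = 2.7.
Odds after that evidence = (47/153) × 2.7 = 141/170.
Target odds = 49.
Need 8ⁿ ≥ 49 ÷ (141/170) = 8330/141.
8¹ = 8 falls short of 8330/141 but 8² = 64 reaches it, so n = 2.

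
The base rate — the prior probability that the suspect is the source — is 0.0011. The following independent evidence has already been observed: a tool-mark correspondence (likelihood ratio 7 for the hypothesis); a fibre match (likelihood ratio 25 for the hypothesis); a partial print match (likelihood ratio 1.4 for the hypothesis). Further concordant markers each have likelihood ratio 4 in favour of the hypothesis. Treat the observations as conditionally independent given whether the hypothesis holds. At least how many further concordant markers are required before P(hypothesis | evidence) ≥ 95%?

Prior odds = 0.0011/0.9989 = 11/9989.
Combined Bayes factor of the evidence already in hand = 7 × 25 × 1.4 = 245.
Odds after that evidence = (11/9989) × 245 = 385/1427.
Target odds = 0.95/0.05 = 19.
Need 4ⁿ ≥ 19 ÷ (385/1427) = 27113/385.
4³ = 64 falls short of 27113/385 but 4⁴ = 256 reaches it, so n = 4.

4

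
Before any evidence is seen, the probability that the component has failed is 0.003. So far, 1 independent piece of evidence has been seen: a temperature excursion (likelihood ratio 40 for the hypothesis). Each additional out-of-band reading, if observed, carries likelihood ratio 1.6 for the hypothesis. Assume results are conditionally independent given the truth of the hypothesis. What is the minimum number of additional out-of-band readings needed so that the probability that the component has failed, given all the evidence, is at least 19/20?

11

Prior odds = 0.003/0.997 = 3/997.
Bayes factor of the evidence already in hand = 40.
Odds after that evidence = (3/997) × 40 = 120/997.
Target odds = 0.95/0.05 = 19.
Need 1.6ⁿ ≥ 19 ÷ (120/997) = 18943/120.
1.6¹⁰ ≈109.951 falls short of 18943/120 but 1.6¹¹ ≈175.922 reaches it, so n = 11.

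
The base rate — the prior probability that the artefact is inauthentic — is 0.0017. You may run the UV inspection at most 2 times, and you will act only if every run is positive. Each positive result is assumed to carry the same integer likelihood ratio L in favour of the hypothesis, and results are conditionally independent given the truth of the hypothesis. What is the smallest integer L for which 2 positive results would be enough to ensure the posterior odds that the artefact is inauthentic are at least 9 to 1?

73

Prior odds = 0.0017/0.9983 = 17/9983.
Target odds = 9.
Need L² ≥ 9 ÷ (17/9983) = 89847/17.
72² = 5184 < 89847/17 ≤ 5329 = 73², so L = 73.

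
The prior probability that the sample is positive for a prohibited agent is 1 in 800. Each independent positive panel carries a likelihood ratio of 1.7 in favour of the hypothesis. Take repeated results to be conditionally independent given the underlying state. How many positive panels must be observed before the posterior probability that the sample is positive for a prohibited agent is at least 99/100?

22

Prior odds = 0.00125/0.99875 = 1/799.
Likelihood ratio per positive panel = 1.7.
Target odds: 0.99 ÷ 0.01 = 99.
Need (1/799) × 1.7ⁿ ≥ 99, i.e. 1.7ⁿ ≥ 79101.
1.7²¹ ≈69091.9 falls short of 79101 but 1.7²² ≈117456 reaches it, so n = 22.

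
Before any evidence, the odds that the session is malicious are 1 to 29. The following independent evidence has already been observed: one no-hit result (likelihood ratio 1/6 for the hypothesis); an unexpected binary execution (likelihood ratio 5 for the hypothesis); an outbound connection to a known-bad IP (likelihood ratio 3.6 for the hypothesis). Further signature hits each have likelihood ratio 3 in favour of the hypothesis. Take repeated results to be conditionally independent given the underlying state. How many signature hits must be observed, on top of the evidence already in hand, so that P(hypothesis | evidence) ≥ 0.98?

6

Prior odds = 1/29.
Combined Bayes factor of the evidence already in hand = (1/6) × 5 × 3.6 = 3.
Odds after that evidence = (1/29) × 3 = 3/29.
Target odds = 0.98/0.02 = 49.
Need 3ⁿ ≥ 49 ÷ (3/29) = 1421/3.
3⁵ = 243 falls short of 1421/3 but 3⁶ = 729 reaches it, so n = 6.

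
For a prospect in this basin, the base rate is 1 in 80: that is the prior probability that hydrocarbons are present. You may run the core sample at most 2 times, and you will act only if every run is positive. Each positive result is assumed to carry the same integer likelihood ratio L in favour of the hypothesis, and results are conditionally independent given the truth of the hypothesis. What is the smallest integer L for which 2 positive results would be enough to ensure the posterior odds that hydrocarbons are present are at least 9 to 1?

Prior odds = 0.0125/0.9875 = 1/79.
Target odds = 9.
Need L² ≥ 9 ÷ (1/79) = 711.
26² = 676 < 711 ≤ 729 = 27², so L = 27.

27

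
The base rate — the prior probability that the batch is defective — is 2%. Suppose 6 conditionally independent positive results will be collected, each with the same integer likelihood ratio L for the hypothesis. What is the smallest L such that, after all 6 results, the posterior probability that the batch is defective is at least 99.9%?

Prior odds = 0.02/0.98 = 1/49.
Target odds = 0.999/0.001 = 999.
Need L⁶ ≥ 999 ÷ (1/49) = 48951.
6⁶ = 46656 < 48951 ≤ 117649 = 7⁶, so L = 7.

7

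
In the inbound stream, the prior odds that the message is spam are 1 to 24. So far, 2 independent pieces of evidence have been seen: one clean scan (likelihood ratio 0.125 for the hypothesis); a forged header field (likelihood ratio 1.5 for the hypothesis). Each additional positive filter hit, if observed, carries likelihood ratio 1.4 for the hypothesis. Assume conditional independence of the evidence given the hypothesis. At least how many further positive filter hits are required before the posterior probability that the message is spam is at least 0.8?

Prior odds = 1/24.
Combined Bayes factor of the evidence already in hand = 0.125 × 1.5 = 0.1875.
Odds after that evidence = (1/24) × 0.1875 = 0.0078125.
Target odds = 0.8/0.2 = 4.
Need 1.4ⁿ ≥ 4 ÷ 0.0078125 = 512.
1.4¹⁸ ≈426.879 falls short of 512 but 1.4¹⁹ ≈597.63 reaches it, so n = 19.

19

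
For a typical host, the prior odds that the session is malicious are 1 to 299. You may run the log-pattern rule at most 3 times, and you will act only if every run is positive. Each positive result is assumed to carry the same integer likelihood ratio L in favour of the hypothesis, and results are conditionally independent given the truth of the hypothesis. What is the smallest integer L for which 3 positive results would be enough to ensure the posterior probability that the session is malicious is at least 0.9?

14

Prior odds = 1/299.
Target odds = 0.9/0.1 = 9.
Need L³ ≥ 9 ÷ (1/299) = 2691.
13³ = 2197 < 2691 ≤ 2744 = 14³, so L = 14.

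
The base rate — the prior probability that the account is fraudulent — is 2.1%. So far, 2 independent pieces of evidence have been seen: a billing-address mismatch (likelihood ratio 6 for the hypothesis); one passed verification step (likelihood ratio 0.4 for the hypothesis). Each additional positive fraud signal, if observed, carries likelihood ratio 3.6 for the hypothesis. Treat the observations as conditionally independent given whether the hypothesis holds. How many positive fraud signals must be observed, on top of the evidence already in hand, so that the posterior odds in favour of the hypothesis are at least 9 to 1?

Prior odds = 0.021/0.979 = 21/979.
Combined Bayes factor of the evidence already in hand = 6 × 0.4 = 2.4.
Odds after that evidence = (21/979) × 2.4 = 252/4895.
Target odds = 9.
Need 3.6ⁿ ≥ 9 ÷ (252/4895) = 4895/28.
3.6⁴ = 167.9616 falls short of 4895/28 but 3.6⁵ = 604.66176 reaches it, so n = 5.

5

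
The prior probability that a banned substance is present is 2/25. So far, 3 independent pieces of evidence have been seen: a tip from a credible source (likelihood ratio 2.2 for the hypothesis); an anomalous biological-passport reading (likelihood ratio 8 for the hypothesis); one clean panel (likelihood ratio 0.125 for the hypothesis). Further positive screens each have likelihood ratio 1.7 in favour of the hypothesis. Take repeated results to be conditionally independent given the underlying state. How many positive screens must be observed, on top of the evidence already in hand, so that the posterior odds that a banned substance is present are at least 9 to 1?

8

Prior odds = 0.08/0.92 = 2/23.
Combined Bayes factor of the evidence already in hand = 2.2 × 8 × 0.125 = 2.2.
Odds after that evidence = (2/23) × 2.2 = 22/115.
Target odds = 9.
Need 1.7ⁿ ≥ 9 ÷ (22/115) = 1035/22.
1.7⁷ = 410338673/10000000 falls short of 1035/22 but 1.7⁸ ≈69.7576 reaches it, so n = 8.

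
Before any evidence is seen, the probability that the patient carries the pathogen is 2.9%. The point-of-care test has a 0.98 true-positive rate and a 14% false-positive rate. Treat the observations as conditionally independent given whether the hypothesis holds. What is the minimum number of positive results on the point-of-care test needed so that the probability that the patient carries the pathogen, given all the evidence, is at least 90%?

3

Prior odds = 0.029/0.971 = 29/971.
Likelihood ratio of a positive result = 0.98/0.14 = 7.
Target odds: 0.9 ÷ 0.1 = 9.
Require 7ⁿ ≥ 9 ÷ (29/971) = 8739/29.
7² = 49 falls short of 8739/29 but 7³ = 343 reaches it, so n = 3.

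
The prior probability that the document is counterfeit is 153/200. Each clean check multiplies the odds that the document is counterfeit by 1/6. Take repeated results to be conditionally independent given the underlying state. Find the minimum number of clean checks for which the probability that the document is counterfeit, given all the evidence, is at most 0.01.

4

Prior odds = 0.765/0.235 = 153/47.
Likelihood ratio per clean check = 1/6.
Target odds: 0.01 ÷ 0.99 = 1/99.
Need (153/47) × (1/6)ⁿ ≤ 1/99, i.e. (1/6)ⁿ ≤ 47/15147.
(1/6)³ = 1/216 is still above 47/15147 but (1/6)⁴ = 1/1296 is at or below it, so n = 4.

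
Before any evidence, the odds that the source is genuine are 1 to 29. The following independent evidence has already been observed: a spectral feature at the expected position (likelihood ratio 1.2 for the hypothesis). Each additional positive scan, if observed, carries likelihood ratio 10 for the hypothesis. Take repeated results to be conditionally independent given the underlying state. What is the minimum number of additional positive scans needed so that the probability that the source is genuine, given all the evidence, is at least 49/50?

Prior odds = 1/29.
Bayes factor of the evidence already in hand = 1.2.
Odds after that evidence = (1/29) × 1.2 = 6/145.
Target odds = 0.98/0.02 = 49.
Need 10ⁿ ≥ 49 ÷ (6/145) = 7105/6.
10³ = 1000 falls short of 7105/6 but 10⁴ = 10000 reaches it, so n = 4.

4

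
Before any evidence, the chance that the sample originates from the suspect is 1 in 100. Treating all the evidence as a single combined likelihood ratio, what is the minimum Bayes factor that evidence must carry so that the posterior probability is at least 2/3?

198

Prior odds = 0.01/0.99 = 1/99.
Target odds = (2/3)/(1/3) = 2.
Required Bayes factor = 2 ÷ (1/99) = 198.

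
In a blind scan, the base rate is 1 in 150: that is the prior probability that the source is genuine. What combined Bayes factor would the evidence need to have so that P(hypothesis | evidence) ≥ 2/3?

298

Prior odds = (1/150)/(149/150) = 1/149.
Target odds = (2/3)/(1/3) = 2.
Required Bayes factor = 2 ÷ (1/149) = 298.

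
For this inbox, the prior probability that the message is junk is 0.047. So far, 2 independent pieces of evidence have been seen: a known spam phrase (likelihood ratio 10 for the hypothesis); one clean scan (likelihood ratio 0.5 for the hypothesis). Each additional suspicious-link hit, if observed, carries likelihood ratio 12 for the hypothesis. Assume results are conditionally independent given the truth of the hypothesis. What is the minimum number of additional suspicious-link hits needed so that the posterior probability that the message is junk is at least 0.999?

4

Prior odds = 0.047/0.953 = 47/953.
Combined Bayes factor of the evidence already in hand = 10 × 0.5 = 5.
Odds after that evidence = (47/953) × 5 = 235/953.
Target odds = 0.999/0.001 = 999.
Need 12ⁿ ≥ 999 ÷ (235/953) = 952047/235.
12³ = 1728 falls short of 952047/235 but 12⁴ = 20736 reaches it, so n = 4.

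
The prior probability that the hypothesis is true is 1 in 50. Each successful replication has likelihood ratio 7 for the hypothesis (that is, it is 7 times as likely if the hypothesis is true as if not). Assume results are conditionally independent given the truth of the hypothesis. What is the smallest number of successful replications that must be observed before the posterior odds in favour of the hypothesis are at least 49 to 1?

4

Prior odds = 0.02/0.98 = 1/49.
Likelihood ratio per successful replication = 7.
Target odds = 49.
Need (1/49) × 7ⁿ ≥ 49, i.e. 7ⁿ ≥ 2401.
7³ = 343 falls short of 2401 but 7⁴ = 2401 reaches it, so n = 4.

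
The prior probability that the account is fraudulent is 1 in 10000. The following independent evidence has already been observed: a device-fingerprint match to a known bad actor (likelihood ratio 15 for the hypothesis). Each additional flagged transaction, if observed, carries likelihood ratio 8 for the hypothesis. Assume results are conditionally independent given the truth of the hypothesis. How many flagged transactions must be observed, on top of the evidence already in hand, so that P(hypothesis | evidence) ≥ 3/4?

4

Prior odds = 0.0001/0.9999 = 1/9999.
Bayes factor of the evidence already in hand = 15.
Odds after that evidence = (1/9999) × 15 = 5/3333.
Target odds = 0.75/0.25 = 3.
Need 8ⁿ ≥ 3 ÷ (5/3333) = 1999.8.
8³ = 512 falls short of 1999.8 but 8⁴ = 4096 reaches it, so n = 4.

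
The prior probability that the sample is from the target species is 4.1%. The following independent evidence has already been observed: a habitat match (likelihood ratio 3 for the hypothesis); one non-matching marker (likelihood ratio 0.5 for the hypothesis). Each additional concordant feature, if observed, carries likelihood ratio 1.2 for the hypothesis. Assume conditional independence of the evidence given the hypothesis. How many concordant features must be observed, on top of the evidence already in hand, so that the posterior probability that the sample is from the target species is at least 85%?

Prior odds = 0.041/0.959 = 41/959.
Combined Bayes factor of the evidence already in hand = 3 × 0.5 = 1.5.
Odds after that evidence = (41/959) × 1.5 = 123/1918.
Target odds = 0.85/0.15 = 17/3.
Need 1.2ⁿ ≥ 17/3 ÷ (123/1918) = 32606/369.
1.2²⁴ ≈79.4968 falls short of 32606/369 but 1.2²⁵ ≈95.3962 reaches it, so n = 25.

25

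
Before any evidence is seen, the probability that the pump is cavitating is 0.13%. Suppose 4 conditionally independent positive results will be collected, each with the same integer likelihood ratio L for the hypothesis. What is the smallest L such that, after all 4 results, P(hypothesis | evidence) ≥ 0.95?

Prior odds = 0.0013/0.9987 = 13/9987.
Target odds = 0.95/0.05 = 19.
Need L⁴ ≥ 19 ÷ (13/9987) = 189753/13.
10⁴ = 10000 < 189753/13 ≤ 14641 = 11⁴, so L = 11.

11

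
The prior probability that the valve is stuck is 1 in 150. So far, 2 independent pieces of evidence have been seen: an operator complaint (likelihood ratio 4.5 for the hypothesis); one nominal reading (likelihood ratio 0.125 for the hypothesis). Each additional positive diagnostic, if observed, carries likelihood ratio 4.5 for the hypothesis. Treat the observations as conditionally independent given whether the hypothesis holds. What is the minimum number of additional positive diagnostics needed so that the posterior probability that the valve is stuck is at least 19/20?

6

Prior odds = (1/150)/(149/150) = 1/149.
Combined Bayes factor of the evidence already in hand = 4.5 × 0.125 = 0.5625.
Odds after that evidence = (1/149) × 0.5625 = 9/2384.
Target odds = 0.95/0.05 = 19.
Need 4.5ⁿ ≥ 19 ÷ (9/2384) = 45296/9.
4.5⁵ = 1845.28125 falls short of 45296/9 but 4.5⁶ = 8303.765625 reaches it, so n = 6.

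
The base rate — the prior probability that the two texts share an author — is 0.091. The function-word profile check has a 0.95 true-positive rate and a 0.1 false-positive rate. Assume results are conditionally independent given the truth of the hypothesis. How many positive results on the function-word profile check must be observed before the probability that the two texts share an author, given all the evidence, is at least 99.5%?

Prior odds = 0.091/0.909 = 91/909.
Likelihood ratio of a positive result = 0.95/0.1 = 9.5.
Target posterior odds = 0.995/0.005 = 199.
Need (91/909) × 9.5ⁿ ≥ 199, i.e. 9.5ⁿ ≥ 180891/91.
9.5³ = 857.375 falls short of 180891/91 but 9.5⁴ = 8145.0625 reaches it, so n = 4.

4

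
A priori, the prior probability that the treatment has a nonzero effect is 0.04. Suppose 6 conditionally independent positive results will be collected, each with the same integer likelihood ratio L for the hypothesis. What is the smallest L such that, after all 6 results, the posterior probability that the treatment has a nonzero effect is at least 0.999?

Prior odds = 0.04/0.96 = 1/24.
Target odds = 0.999/0.001 = 999.
Need L⁶ ≥ 999 ÷ (1/24) = 23976.
5⁶ = 15625 < 23976 ≤ 46656 = 6⁶, so L = 6.

6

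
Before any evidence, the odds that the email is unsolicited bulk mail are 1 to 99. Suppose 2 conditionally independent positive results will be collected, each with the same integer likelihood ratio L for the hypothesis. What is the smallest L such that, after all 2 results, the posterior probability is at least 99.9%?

315

Prior odds = 1/99.
Target odds = 0.999/0.001 = 999.
Need L² ≥ 999 ÷ (1/99) = 98901.
314² = 98596 < 98901 ≤ 99225 = 315², so L = 315.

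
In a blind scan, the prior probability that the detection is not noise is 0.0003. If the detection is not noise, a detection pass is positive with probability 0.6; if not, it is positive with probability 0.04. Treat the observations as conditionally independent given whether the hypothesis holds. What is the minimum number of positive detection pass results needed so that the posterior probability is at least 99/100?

5

Prior odds: 0.0003 ÷ 0.9997 = 3/9997.
Likelihood ratio of a positive = 0.6/0.04 = 15.
Target odds: 0.99 ÷ 0.01 = 99.
Require 15ⁿ ≥ 99 ÷ (3/9997) = 329901.
15⁴ = 50625 falls short of 329901 but 15⁵ = 759375 reaches it, so n = 5.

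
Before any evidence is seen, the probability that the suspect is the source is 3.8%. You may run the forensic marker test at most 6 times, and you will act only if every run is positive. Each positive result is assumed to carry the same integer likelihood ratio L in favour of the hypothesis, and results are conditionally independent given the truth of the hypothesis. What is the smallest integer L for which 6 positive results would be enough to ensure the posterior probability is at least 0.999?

6

Prior odds = 0.038/0.962 = 19/481.
Target odds = 0.999/0.001 = 999.
Need L⁶ ≥ 999 ÷ (19/481) = 480519/19.
5⁶ = 15625 < 480519/19 ≤ 46656 = 6⁶, so L = 6.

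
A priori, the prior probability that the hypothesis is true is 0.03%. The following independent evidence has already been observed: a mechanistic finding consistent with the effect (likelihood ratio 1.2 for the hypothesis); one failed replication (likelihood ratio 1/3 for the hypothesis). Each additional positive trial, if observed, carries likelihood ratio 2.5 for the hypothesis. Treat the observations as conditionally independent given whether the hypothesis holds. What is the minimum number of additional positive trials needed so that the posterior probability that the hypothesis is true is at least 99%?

15

Prior odds = 0.0003/0.9997 = 3/9997.
Combined Bayes factor of the evidence already in hand = 1.2 × (1/3) = 0.4.
Odds after that evidence = (3/9997) × 0.4 = 6/49985.
Target odds = 0.99/0.01 = 99.
Need 2.5ⁿ ≥ 99 ÷ (6/49985) = 824752.5.
2.5¹⁴ ≈372529 falls short of 824752.5 but 2.5¹⁵ ≈931323 reaches it, so n = 15.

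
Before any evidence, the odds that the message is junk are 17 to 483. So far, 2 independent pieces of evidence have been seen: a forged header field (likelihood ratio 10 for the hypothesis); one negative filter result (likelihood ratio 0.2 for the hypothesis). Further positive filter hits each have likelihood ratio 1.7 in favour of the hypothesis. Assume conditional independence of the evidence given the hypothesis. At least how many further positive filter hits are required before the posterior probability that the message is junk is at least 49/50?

Prior odds = 17/483.
Combined Bayes factor of the evidence already in hand = 10 × 0.2 = 2.
Odds after that evidence = (17/483) × 2 = 34/483.
Target odds = 0.98/0.02 = 49.
Need 1.7ⁿ ≥ 49 ÷ (34/483) = 23667/34.
1.7¹² ≈582.622 falls short of 23667/34 but 1.7¹³ ≈990.458 reaches it, so n = 13.

13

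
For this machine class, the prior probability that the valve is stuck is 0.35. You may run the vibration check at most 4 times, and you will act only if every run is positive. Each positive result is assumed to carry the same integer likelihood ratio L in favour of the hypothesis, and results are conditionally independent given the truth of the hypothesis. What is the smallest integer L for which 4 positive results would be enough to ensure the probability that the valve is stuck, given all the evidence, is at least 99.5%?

Prior odds = 0.35/0.65 = 7/13.
Target odds = 0.995/0.005 = 199.
Need L⁴ ≥ 199 ÷ (7/13) = 2587/7.
4⁴ = 256 < 2587/7 ≤ 625 = 5⁴, so L = 5.

5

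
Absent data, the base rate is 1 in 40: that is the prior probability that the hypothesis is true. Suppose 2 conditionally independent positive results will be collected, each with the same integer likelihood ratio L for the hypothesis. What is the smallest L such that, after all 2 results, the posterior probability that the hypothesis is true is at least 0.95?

28

Prior odds = 0.025/0.975 = 1/39.
Target odds = 0.95/0.05 = 19.
Need L² ≥ 19 ÷ (1/39) = 741.
27² = 729 < 741 ≤ 784 = 28², so L = 28.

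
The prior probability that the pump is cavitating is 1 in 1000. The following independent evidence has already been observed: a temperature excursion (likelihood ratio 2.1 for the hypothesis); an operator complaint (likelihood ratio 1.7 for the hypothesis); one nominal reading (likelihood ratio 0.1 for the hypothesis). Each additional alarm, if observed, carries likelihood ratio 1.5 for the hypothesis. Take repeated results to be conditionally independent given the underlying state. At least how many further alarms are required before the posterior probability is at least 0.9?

Prior odds = 0.001/0.999 = 1/999.
Combined Bayes factor of the evidence already in hand = 2.1 × 1.7 × 0.1 = 0.357.
Odds after that evidence = (1/999) × 0.357 = 119/333000.
Target odds = 0.9/0.1 = 9.
Need 1.5ⁿ ≥ 9 ÷ (119/333000) = 2997000/119.
1.5²⁴ ≈16834.1 falls short of 2997000/119 but 1.5²⁵ ≈25251.2 reaches it, so n = 25.

25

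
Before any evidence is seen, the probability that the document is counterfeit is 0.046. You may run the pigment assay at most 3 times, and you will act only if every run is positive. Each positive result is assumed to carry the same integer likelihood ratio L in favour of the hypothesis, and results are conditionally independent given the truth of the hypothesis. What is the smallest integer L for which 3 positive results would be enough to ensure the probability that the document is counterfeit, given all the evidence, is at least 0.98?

Prior odds = 0.046/0.954 = 23/477.
Target odds = 0.98/0.02 = 49.
Need L³ ≥ 49 ÷ (23/477) = 23373/23.
10³ = 1000 < 23373/23 ≤ 1331 = 11³, so L = 11.

11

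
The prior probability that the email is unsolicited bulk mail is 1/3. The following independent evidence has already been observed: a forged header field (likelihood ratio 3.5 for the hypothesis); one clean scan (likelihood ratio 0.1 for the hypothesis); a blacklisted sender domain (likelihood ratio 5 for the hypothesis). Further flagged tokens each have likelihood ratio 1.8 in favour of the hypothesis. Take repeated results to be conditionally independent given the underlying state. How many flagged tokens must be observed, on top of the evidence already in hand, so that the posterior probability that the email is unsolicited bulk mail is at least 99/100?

9

Prior odds = (1/3)/(2/3) = 0.5.
Combined Bayes factor of the evidence already in hand = 3.5 × 0.1 × 5 = 1.75.
Odds after that evidence = 0.5 × 1.75 = 0.875.
Target odds = 0.99/0.01 = 99.
Need 1.8ⁿ ≥ 99 ÷ 0.875 = 792/7.
1.8⁸ = 43046721/390625 falls short of 792/7 but 1.8⁹ = 387420489/1953125 reaches it, so n = 9.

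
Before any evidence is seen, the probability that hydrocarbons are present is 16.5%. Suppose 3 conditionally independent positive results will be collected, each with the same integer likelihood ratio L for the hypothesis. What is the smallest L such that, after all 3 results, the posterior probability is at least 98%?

Prior odds = 0.165/0.835 = 33/167.
Target odds = 0.98/0.02 = 49.
Need L³ ≥ 49 ÷ (33/167) = 8183/33.
6³ = 216 < 8183/33 ≤ 343 = 7³, so L = 7.

7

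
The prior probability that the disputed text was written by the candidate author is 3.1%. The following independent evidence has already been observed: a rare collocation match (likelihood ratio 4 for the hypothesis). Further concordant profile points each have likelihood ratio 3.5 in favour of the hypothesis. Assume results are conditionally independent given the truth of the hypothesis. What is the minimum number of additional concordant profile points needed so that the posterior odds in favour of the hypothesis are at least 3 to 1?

3

Prior odds = 0.031/0.969 = 31/969.
Bayes factor of the evidence already in hand = 4.
Odds after that evidence = (31/969) × 4 = 124/969.
Target odds = 3.
Need 3.5ⁿ ≥ 3 ÷ (124/969) = 2907/124.
3.5² = 12.25 falls short of 2907/124 but 3.5³ = 42.875 reaches it, so n = 3.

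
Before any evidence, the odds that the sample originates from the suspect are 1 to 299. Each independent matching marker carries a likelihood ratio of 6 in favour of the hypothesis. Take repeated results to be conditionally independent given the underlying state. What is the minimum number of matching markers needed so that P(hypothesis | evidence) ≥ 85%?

Prior odds = 1/299.
Likelihood ratio per matching marker = 6.
Target posterior odds = 0.85/0.15 = 17/3.
Need (1/299) × 6ⁿ ≥ 17/3, i.e. 6ⁿ ≥ 5083/3.
6⁴ = 1296 falls short of 5083/3 but 6⁵ = 7776 reaches it, so n = 5.

5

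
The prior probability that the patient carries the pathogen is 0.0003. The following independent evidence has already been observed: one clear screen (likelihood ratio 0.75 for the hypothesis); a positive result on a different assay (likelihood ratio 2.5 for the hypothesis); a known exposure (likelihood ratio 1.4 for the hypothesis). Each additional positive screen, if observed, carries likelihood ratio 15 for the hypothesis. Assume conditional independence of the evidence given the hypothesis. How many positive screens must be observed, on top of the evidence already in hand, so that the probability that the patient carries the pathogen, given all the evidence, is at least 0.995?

Prior odds = 0.0003/0.9997 = 3/9997.
Combined Bayes factor of the evidence already in hand = 0.75 × 2.5 × 1.4 = 2.625.
Odds after that evidence = (3/9997) × 2.625 = 63/79976.
Target odds = 0.995/0.005 = 199.
Need 15ⁿ ≥ 199 ÷ (63/79976) = 15915224/63.
15⁴ = 50625 falls short of 15915224/63 but 15⁵ = 759375 reaches it, so n = 5.

5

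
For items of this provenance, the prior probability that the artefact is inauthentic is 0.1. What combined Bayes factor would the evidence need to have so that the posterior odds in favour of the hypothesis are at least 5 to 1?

Prior odds = 0.1/0.9 = 1/9.
Target odds = 5.
Required Bayes factor = 5 ÷ (1/9) = 45.

45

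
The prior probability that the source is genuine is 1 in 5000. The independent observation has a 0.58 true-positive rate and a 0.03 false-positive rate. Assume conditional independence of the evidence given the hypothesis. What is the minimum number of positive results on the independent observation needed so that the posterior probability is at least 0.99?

5

Prior odds: 0.0002 ÷ 0.9998 = 1/4999.
Likelihood ratio of a positive result = 0.58/0.03 = 58/3.
Target posterior odds = 0.99/0.01 = 99.
Require (58/3)ⁿ ≥ 99 ÷ (1/4999) = 494901.
(58/3)⁴ = 11316496/81 falls short of 494901 but (58/3)⁵ = 656356768/243 reaches it, so n = 5.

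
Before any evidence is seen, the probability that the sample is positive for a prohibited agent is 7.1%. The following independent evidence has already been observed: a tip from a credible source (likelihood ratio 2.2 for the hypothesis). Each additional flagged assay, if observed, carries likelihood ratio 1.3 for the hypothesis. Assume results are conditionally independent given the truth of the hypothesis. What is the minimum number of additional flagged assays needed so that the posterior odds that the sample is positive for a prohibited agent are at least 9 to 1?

Prior odds = 0.071/0.929 = 71/929.
Bayes factor of the evidence already in hand = 2.2.
Odds after that evidence = (71/929) × 2.2 = 781/4645.
Target odds = 9.
Need 1.3ⁿ ≥ 9 ÷ (781/4645) = 41805/781.
1.3¹⁵ ≈51.1859 falls short of 41805/781 but 1.3¹⁶ ≈66.5417 reaches it, so n = 16.

16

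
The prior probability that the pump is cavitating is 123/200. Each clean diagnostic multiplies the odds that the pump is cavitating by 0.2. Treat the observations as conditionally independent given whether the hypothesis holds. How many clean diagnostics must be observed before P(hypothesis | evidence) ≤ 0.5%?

Prior odds: 0.615 ÷ 0.385 = 123/77.
Likelihood ratio per clean diagnostic = 0.2.
Target posterior odds = 0.005/0.995 = 1/199.
Need (123/77) × 0.2ⁿ ≤ 1/199, i.e. 0.2ⁿ ≤ 77/24477.
0.2³ = 0.008 is still above 77/24477 but 0.2⁴ = 0.0016 is at or below it, so n = 4.

4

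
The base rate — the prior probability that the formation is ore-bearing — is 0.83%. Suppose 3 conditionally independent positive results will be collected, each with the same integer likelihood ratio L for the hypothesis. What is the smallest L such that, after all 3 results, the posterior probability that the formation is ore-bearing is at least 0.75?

8

Prior odds = 0.0083/0.9917 = 83/9917.
Target odds = 0.75/0.25 = 3.
Need L³ ≥ 3 ÷ (83/9917) = 29751/83.
7³ = 343 < 29751/83 ≤ 512 = 8³, so L = 8.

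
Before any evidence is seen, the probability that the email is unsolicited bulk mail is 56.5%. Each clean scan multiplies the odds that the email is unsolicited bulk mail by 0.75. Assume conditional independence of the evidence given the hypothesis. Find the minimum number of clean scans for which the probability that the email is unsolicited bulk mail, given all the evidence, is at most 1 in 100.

Prior odds = 0.565/0.435 = 113/87.
Likelihood ratio per clean scan = 0.75.
Target odds: 0.01 ÷ 0.99 = 1/99.
Require 0.75ⁿ ≤ 1/99 ÷ (113/87) = 29/3729.
0.75¹⁶ ≈0.0100226 is still above 29/3729 but 0.75¹⁷ ≈0.00751695 is at or below it, so n = 17.

17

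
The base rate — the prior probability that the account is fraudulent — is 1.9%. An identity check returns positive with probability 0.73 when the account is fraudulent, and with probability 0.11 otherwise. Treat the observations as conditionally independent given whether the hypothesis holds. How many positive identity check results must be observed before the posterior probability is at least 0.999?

Prior odds = 0.019/0.981 = 19/981.
Likelihood ratio of a positive result = 0.73/0.11 = 73/11.
Target posterior odds = 0.999/0.001 = 999.
Need (19/981) × (73/11)ⁿ ≥ 999, i.e. (73/11)ⁿ ≥ 980019/19.
(73/11)⁵ ≈12872.1 falls short of 980019/19 but (73/11)⁶ ≈85424.2 reaches it, so n = 6.

6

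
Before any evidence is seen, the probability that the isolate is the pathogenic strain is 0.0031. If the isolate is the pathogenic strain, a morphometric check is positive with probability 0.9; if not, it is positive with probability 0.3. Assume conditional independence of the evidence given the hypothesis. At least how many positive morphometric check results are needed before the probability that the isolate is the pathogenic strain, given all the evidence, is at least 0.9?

Prior odds = 0.0031/0.9969 = 31/9969.
Likelihood ratio of a positive = 0.9/0.3 = 3.
Target odds: 0.9 ÷ 0.1 = 9.
Require 3ⁿ ≥ 9 ÷ (31/9969) = 89721/31.
3⁷ = 2187 falls short of 89721/31 but 3⁸ = 6561 reaches it, so n = 8.

8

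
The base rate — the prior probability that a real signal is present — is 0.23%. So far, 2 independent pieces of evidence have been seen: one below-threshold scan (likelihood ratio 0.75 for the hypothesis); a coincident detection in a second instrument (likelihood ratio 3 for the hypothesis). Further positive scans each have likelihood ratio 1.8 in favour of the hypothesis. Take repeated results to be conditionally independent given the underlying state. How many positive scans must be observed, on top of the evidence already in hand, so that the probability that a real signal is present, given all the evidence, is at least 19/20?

Prior odds = 0.0023/0.9977 = 23/9977.
Combined Bayes factor of the evidence already in hand = 0.75 × 3 = 2.25.
Odds after that evidence = (23/9977) × 2.25 = 207/39908.
Target odds = 0.95/0.05 = 19.
Need 1.8ⁿ ≥ 19 ÷ (207/39908) = 758252/207.
1.8¹³ ≈2082.3 falls short of 758252/207 but 1.8¹⁴ ≈3748.13 reaches it, so n = 14.

14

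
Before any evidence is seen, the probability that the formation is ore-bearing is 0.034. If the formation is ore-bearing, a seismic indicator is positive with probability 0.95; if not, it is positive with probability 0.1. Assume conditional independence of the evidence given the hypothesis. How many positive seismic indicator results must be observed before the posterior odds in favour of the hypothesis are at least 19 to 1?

3

Prior odds = 0.034/0.966 = 17/483.
Likelihood ratio of a positive = 0.95/0.1 = 9.5.
Target odds = 19.
Require 9.5ⁿ ≥ 19 ÷ (17/483) = 9177/17.
9.5² = 90.25 falls short of 9177/17 but 9.5³ = 857.375 reaches it, so n = 3.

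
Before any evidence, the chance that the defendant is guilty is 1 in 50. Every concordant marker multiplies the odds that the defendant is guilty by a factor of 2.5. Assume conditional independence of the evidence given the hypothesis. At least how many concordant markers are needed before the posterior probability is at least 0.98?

Prior odds: 0.02 ÷ 0.98 = 1/49.
Likelihood ratio per concordant marker = 2.5.
Target posterior odds = 0.98/0.02 = 49.
Require 2.5ⁿ ≥ 49 ÷ (1/49) = 2401.
2.5⁸ = 390625/256 falls short of 2401 but 2.5⁹ = 1953125/512 reaches it, so n = 9.

9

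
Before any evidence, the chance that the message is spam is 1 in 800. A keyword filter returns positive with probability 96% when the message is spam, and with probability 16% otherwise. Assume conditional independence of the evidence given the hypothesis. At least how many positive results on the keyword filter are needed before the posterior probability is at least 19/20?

Prior odds: 0.00125 ÷ 0.99875 = 1/799.
Likelihood ratio of a positive result = 0.96/0.16 = 6.
Target odds: 0.95 ÷ 0.05 = 19.
Need (1/799) × 6ⁿ ≥ 19, i.e. 6ⁿ ≥ 15181.
6⁵ = 7776 falls short of 15181 but 6⁶ = 46656 reaches it, so n = 6.

6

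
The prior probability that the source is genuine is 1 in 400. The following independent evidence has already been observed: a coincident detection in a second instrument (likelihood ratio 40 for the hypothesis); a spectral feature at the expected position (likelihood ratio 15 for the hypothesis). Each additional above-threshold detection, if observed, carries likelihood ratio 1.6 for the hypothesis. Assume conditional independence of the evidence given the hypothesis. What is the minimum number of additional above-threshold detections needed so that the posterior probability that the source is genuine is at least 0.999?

14

Prior odds = 0.0025/0.9975 = 1/399.
Combined Bayes factor of the evidence already in hand = 40 × 15 = 600.
Odds after that evidence = (1/399) × 600 = 200/133.
Target odds = 0.999/0.001 = 999.
Need 1.6ⁿ ≥ 999 ÷ (200/133) = 664.335.
1.6¹³ ≈450.36 falls short of 664.335 but 1.6¹⁴ ≈720.576 reaches it, so n = 14.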